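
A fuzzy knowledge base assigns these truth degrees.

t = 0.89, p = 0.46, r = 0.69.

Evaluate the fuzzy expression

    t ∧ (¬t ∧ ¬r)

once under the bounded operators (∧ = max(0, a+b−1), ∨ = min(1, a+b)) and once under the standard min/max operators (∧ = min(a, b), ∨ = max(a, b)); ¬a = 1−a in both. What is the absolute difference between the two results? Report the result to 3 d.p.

0.110

Under bounded:
  ¬t = 1 − 0.89 = 0.11
  ¬r = 1 − 0.69 = 0.31
  ¬t ∧ ¬r = max(0, a+b−1) on (0.11, 0.31) = 0.00
  t ∧ (¬t ∧ ¬r) = max(0, a+b−1) on (0.89, 0.00) = 0.00
  → value = 0.0000
Under standard min/max:
  ¬t = 1 − 0.89 = 0.11
  ¬r = 1 − 0.69 = 0.31
  ¬t ∧ ¬r = min(a, b) on (0.11, 0.31) = 0.11
  t ∧ (¬t ∧ ¬r) = min(a, b) on (0.89, 0.11) = 0.11
  → value = 0.1100
|0.0000 − 0.1100| = 0.110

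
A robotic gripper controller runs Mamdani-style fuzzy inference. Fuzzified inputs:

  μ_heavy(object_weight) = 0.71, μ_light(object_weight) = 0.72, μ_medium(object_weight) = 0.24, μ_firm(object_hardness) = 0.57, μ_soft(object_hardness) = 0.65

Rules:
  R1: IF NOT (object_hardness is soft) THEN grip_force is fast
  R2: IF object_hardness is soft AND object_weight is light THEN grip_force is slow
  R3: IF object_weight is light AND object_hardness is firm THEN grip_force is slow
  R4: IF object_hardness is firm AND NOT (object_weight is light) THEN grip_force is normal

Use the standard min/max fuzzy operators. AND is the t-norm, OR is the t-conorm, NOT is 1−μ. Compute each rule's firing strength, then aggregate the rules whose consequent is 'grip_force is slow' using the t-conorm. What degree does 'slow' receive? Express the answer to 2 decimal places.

R1: ¬soft=1−0.65=0.35 → w = 0.35
R2: soft=0.65, light=0.72; AND[min(a, b)] → w = 0.65
R3: light=0.72, firm=0.57; AND[min(a, b)] → w = 0.57
R4: firm=0.57, ¬light=1−0.72=0.28; AND[min(a, b)] → w = 0.28
Rules with consequent 'slow': {R2, R3} → strengths 0.65, 0.57
Aggregate via t-conorm [max(a, b)]: 0.65

0.65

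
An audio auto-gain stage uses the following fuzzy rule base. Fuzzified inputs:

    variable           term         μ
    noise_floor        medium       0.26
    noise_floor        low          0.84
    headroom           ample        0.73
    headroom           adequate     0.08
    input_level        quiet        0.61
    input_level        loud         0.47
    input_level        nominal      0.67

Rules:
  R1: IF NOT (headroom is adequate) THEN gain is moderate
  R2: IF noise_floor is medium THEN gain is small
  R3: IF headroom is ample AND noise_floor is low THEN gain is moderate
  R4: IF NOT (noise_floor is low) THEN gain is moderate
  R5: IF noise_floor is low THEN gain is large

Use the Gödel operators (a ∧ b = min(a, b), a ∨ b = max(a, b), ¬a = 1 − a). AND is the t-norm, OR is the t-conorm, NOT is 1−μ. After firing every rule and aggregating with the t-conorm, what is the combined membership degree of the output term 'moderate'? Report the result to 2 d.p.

R1: ¬adequate=1−0.08=0.92 → w = 0.92
R2: medium=0.26 → w = 0.26
R3: ample=0.73, low=0.84; AND[min(a, b)] → w = 0.73
R4: ¬low=1−0.84=0.16 → w = 0.16
R5: low=0.84 → w = 0.84
Rules with consequent 'moderate': {R1, R3, R4} → strengths 0.92, 0.73, 0.16
Aggregate via t-conorm [max(a, b)]: 0.92

0.92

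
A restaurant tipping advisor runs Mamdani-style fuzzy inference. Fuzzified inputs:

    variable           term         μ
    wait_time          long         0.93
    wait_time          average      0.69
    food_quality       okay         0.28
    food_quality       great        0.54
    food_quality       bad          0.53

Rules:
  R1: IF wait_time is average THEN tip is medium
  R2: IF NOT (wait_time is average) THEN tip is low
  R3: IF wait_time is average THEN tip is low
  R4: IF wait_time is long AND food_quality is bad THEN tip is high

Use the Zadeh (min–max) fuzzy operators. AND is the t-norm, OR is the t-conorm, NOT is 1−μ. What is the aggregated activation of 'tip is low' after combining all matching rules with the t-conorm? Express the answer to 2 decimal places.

R1: average=0.69 → w = 0.69
R2: ¬average=1−0.69=0.31 → w = 0.31
R3: average=0.69 → w = 0.69
R4: long=0.93, bad=0.53; AND[min(a, b)] → w = 0.53
Rules with consequent 'low': {R2, R3} → strengths 0.31, 0.69
Aggregate via t-conorm [max(a, b)]: 0.69

0.69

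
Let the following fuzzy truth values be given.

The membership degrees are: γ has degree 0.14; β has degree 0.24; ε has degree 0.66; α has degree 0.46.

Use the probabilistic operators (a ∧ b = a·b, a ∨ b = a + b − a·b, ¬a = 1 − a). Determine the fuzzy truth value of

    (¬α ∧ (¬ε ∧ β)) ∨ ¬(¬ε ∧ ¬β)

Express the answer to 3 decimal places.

0.753

¬α = 1 − 0.4600 = 0.5400
¬ε = 1 − 0.6600 = 0.3400
¬ε ∧ β = a·b on (0.3400, 0.2400) = 0.0816
¬α ∧ (¬ε ∧ β) = a·b on (0.5400, 0.0816) = 0.0441
¬ε = 1 − 0.6600 = 0.3400
¬β = 1 − 0.2400 = 0.7600
¬ε ∧ ¬β = a·b on (0.3400, 0.7600) = 0.2584
¬(¬ε ∧ ¬β) = 1 − 0.2584 = 0.7416
(¬α ∧ (¬ε ∧ β)) ∨ ¬(¬ε ∧ ¬β) = a + b − a·b on (0.0441, 0.7416) = 0.7530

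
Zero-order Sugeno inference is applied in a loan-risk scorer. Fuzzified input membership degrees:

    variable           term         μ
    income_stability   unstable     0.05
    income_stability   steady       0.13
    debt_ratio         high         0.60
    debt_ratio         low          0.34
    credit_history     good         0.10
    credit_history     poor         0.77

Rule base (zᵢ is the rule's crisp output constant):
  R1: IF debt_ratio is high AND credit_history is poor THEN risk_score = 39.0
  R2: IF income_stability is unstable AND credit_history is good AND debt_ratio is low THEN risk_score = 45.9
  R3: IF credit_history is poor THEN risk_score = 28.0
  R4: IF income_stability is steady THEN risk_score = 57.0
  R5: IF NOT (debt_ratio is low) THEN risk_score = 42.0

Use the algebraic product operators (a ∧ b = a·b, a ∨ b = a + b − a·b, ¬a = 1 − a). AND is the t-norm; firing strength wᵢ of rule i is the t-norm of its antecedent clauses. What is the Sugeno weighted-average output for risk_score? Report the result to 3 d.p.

36.955

R1 (z=39.0): high=0.60, poor=0.77; AND[a·b] → w = 0.4620
R2 (z=45.9): unstable=0.05, good=0.10, low=0.34; AND[a·b] → w = 0.0017
R3 (z=28.0): poor=0.77 → w = 0.7700
R4 (z=57.0): steady=0.13 → w = 0.1300
R5 (z=42.0): ¬low=1−0.34=0.66 → w = 0.6600
Weighted average = (0.4620·39.0 + 0.0017·45.9 + 0.7700·28.0 + 0.1300·57.0 + 0.6600·42.0) / (0.4620 + 0.0017 + 0.7700 + 0.1300 + 0.6600)
  = 74.7860 / 2.0237 = 36.955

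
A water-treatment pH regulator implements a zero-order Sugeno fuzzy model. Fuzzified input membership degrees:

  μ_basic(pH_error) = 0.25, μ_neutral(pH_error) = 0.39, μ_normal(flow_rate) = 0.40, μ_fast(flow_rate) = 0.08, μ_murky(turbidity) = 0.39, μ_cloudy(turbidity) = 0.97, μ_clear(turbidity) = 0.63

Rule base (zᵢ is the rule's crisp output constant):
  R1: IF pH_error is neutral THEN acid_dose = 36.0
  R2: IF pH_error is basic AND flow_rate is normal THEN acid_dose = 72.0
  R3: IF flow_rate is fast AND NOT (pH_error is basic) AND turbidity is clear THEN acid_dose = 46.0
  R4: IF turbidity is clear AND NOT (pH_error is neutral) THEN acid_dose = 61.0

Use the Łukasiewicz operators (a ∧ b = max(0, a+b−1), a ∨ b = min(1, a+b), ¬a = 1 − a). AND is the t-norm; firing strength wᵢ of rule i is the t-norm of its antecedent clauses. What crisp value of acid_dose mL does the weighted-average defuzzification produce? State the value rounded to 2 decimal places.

45.52

R1 (z=36.0): neutral=0.39 → w = 0.39
R2 (z=72.0): basic=0.25, normal=0.40; AND[max(0, a+b−1)] → w = 0.00
R3 (z=46.0): fast=0.08, ¬basic=1−0.25=0.75, clear=0.63; AND[max(0, a+b−1)] → w = 0.00
R4 (z=61.0): clear=0.63, ¬neutral=1−0.39=0.61; AND[max(0, a+b−1)] → w = 0.24
Weighted average = (0.39·36.0 + 0.00·72.0 + 0.00·46.0 + 0.24·61.0) / (0.39 + 0.00 + 0.00 + 0.24)
  = 28.6800 / 0.6300 = 45.52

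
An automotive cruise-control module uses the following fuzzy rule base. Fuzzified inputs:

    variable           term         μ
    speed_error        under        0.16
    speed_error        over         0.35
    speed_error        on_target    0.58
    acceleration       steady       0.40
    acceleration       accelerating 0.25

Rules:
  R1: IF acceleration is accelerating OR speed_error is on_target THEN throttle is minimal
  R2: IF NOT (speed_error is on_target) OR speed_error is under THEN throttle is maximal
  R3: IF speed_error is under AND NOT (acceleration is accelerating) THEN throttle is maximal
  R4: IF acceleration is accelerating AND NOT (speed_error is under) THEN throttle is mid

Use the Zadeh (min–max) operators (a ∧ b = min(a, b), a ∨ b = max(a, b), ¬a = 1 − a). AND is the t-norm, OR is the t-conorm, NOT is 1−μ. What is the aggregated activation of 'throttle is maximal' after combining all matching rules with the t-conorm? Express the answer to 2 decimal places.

R1: accelerating=0.25, on_target=0.58; OR[max(a, b)] → w = 0.58
R2: ¬on_target=1−0.58=0.42, under=0.16; OR[max(a, b)] → w = 0.42
R3: under=0.16, ¬accelerating=1−0.25=0.75; AND[min(a, b)] → w = 0.16
R4: accelerating=0.25, ¬under=1−0.16=0.84; AND[min(a, b)] → w = 0.25
Rules with consequent 'maximal': {R2, R3} → strengths 0.42, 0.16
Aggregate via t-conorm [max(a, b)]: 0.42

0.42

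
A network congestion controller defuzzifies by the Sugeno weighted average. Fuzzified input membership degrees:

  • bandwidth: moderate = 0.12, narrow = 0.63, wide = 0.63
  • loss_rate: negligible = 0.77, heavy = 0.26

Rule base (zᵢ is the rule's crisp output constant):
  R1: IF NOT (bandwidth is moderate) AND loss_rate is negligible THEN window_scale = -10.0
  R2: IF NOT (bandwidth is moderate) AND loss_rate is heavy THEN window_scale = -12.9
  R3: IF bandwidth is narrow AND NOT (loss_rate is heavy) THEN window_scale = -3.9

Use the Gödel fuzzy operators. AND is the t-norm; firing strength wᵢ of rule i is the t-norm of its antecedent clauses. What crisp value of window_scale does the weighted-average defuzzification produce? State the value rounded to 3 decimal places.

R1 (z=-10.0): ¬moderate=1−0.12=0.88, negligible=0.77; AND[min(a, b)] → w = 0.77
R2 (z=-12.9): ¬moderate=1−0.12=0.88, heavy=0.26; AND[min(a, b)] → w = 0.26
R3 (z=-3.9): narrow=0.63, ¬heavy=1−0.26=0.74; AND[min(a, b)] → w = 0.63
Weighted average = (0.77·-10.0 + 0.26·-12.9 + 0.63·-3.9) / (0.77 + 0.26 + 0.63)
  = -13.5110 / 1.6600 = -8.139

-8.139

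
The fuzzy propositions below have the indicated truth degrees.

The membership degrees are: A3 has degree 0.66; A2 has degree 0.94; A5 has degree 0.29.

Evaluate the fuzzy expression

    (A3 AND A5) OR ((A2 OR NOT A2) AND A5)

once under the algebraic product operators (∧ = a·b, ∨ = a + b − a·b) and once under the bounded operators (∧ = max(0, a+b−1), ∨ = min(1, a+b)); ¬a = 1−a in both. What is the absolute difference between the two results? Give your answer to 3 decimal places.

Under algebraic product:
  A3 AND A5 = a·b on (0.6600, 0.2900) = 0.1914
  NOT A2 = 1 − 0.9400 = 0.0600
  A2 OR NOT A2 = a + b − a·b on (0.9400, 0.0600) = 0.9436
  (A2 OR NOT A2) AND A5 = a·b on (0.9436, 0.2900) = 0.2736
  (A3 AND A5) OR ((A2 OR NOT A2) AND A5) = a + b − a·b on (0.1914, 0.2736) = 0.4127
  → value = 0.4127
Under bounded:
  A3 AND A5 = max(0, a+b−1) on (0.66, 0.29) = 0.00
  NOT A2 = 1 − 0.94 = 0.06
  A2 OR NOT A2 = min(1, a+b) on (0.94, 0.06) = 1.00
  (A2 OR NOT A2) AND A5 = max(0, a+b−1) on (1.00, 0.29) = 0.29
  (A3 AND A5) OR ((A2 OR NOT A2) AND A5) = min(1, a+b) on (0.00, 0.29) = 0.29
  → value = 0.2900
|0.4127 − 0.2900| = 0.123

0.123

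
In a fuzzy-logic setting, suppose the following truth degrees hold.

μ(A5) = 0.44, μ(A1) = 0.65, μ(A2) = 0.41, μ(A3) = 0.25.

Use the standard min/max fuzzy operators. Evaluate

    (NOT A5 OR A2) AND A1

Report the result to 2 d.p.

0.56

NOT A5 = 1 − 0.44 = 0.56
NOT A5 OR A2 = max(a, b) on (0.56, 0.41) = 0.56
(NOT A5 OR A2) AND A1 = min(a, b) on (0.56, 0.65) = 0.56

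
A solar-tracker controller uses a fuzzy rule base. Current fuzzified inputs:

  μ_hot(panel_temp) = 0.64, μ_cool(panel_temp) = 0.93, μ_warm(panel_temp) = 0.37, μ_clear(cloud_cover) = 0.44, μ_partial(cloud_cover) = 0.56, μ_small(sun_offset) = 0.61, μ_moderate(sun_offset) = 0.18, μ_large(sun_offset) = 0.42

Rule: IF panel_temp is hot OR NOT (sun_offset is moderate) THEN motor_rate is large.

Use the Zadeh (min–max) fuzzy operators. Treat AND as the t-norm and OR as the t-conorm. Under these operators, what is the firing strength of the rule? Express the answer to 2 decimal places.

firing strength: hot=0.64, ¬moderate=1−0.18=0.82; OR[max(a, b)] → w = 0.82

0.82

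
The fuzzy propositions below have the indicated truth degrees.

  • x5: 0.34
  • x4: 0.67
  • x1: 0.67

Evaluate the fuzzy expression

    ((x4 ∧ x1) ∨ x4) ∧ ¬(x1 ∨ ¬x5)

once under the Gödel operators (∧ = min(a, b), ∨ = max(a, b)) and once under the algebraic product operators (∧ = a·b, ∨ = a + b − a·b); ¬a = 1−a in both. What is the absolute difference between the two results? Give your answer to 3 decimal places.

0.238

Under Gödel:
  x4 ∧ x1 = min(a, b) on (0.67, 0.67) = 0.67
  (x4 ∧ x1) ∨ x4 = max(a, b) on (0.67, 0.67) = 0.67
  ¬x5 = 1 − 0.34 = 0.66
  x1 ∨ ¬x5 = max(a, b) on (0.67, 0.66) = 0.67
  ¬(x1 ∨ ¬x5) = 1 − 0.67 = 0.33
  ((x4 ∧ x1) ∨ x4) ∧ ¬(x1 ∨ ¬x5) = min(a, b) on (0.67, 0.33) = 0.33
  → value = 0.3300
Under algebraic product:
  x4 ∧ x1 = a·b on (0.6700, 0.6700) = 0.4489
  (x4 ∧ x1) ∨ x4 = a + b − a·b on (0.4489, 0.6700) = 0.8181
  ¬x5 = 1 − 0.3400 = 0.6600
  x1 ∨ ¬x5 = a + b − a·b on (0.6700, 0.6600) = 0.8878
  ¬(x1 ∨ ¬x5) = 1 − 0.8878 = 0.1122
  ((x4 ∧ x1) ∨ x4) ∧ ¬(x1 ∨ ¬x5) = a·b on (0.8181, 0.1122) = 0.0918
  → value = 0.0918
|0.3300 − 0.0918| = 0.238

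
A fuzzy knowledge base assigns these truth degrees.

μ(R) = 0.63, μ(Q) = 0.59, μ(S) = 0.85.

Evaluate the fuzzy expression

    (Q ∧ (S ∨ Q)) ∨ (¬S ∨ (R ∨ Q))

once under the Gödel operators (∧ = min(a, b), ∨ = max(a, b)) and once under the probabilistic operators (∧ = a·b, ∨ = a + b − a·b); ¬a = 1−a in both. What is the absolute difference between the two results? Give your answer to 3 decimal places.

Under Gödel:
  S ∨ Q = max(a, b) on (0.85, 0.59) = 0.85
  Q ∧ (S ∨ Q) = min(a, b) on (0.59, 0.85) = 0.59
  ¬S = 1 − 0.85 = 0.15
  R ∨ Q = max(a, b) on (0.63, 0.59) = 0.63
  ¬S ∨ (R ∨ Q) = max(a, b) on (0.15, 0.63) = 0.63
  (Q ∧ (S ∨ Q)) ∨ (¬S ∨ (R ∨ Q)) = max(a, b) on (0.59, 0.63) = 0.63
  → value = 0.6300
Under probabilistic:
  S ∨ Q = a + b − a·b on (0.8500, 0.5900) = 0.9385
  Q ∧ (S ∨ Q) = a·b on (0.5900, 0.9385) = 0.5537
  ¬S = 1 − 0.8500 = 0.1500
  R ∨ Q = a + b − a·b on (0.6300, 0.5900) = 0.8483
  ¬S ∨ (R ∨ Q) = a + b − a·b on (0.1500, 0.8483) = 0.8711
  (Q ∧ (S ∨ Q)) ∨ (¬S ∨ (R ∨ Q)) = a + b − a·b on (0.5537, 0.8711) = 0.9425
  → value = 0.9425
|0.6300 − 0.9425| = 0.312

0.312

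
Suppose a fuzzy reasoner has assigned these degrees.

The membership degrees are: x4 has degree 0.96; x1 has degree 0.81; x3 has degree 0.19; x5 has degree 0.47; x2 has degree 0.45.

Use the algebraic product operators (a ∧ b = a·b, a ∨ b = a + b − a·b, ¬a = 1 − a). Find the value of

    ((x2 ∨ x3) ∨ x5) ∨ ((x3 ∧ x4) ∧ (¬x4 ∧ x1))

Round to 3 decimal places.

x2 ∨ x3 = a + b − a·b on (0.4500, 0.1900) = 0.5545
(x2 ∨ x3) ∨ x5 = a + b − a·b on (0.5545, 0.4700) = 0.7639
x3 ∧ x4 = a·b on (0.1900, 0.9600) = 0.1824
¬x4 = 1 − 0.9600 = 0.0400
¬x4 ∧ x1 = a·b on (0.0400, 0.8100) = 0.0324
(x3 ∧ x4) ∧ (¬x4 ∧ x1) = a·b on (0.1824, 0.0324) = 0.0059
((x2 ∨ x3) ∨ x5) ∨ ((x3 ∧ x4) ∧ (¬x4 ∧ x1)) = a + b − a·b on (0.7639, 0.0059) = 0.7653

0.765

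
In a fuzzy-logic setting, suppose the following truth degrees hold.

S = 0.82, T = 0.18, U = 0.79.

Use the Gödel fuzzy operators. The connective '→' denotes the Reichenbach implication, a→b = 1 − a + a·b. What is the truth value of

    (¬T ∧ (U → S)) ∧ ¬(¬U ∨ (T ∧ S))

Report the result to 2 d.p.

¬T = 1 − 0.18 = 0.82
U → S  [Reichenbach: 1 − a + a·b] with a=0.79, b=0.82 → 0.86
¬T ∧ (U → S) = min(a, b) on (0.82, 0.86) = 0.82
¬U = 1 − 0.79 = 0.21
T ∧ S = min(a, b) on (0.18, 0.82) = 0.18
¬U ∨ (T ∧ S) = max(a, b) on (0.21, 0.18) = 0.21
¬(¬U ∨ (T ∧ S)) = 1 − 0.21 = 0.79
(¬T ∧ (U → S)) ∧ ¬(¬U ∨ (T ∧ S)) = min(a, b) on (0.82, 0.79) = 0.79

0.79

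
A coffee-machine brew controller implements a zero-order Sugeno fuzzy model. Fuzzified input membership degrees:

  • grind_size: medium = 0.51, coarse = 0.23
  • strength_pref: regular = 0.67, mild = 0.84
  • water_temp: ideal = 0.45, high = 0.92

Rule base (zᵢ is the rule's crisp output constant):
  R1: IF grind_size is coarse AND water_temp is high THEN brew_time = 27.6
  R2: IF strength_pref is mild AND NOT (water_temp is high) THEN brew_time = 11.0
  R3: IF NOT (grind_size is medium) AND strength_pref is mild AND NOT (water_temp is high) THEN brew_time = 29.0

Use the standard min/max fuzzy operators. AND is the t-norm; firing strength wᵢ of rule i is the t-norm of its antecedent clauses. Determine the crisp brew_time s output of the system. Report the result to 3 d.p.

R1 (z=27.6): coarse=0.23, high=0.92; AND[min(a, b)] → w = 0.23
R2 (z=11.0): mild=0.84, ¬high=1−0.92=0.08; AND[min(a, b)] → w = 0.08
R3 (z=29.0): ¬medium=1−0.51=0.49, mild=0.84, ¬high=1−0.92=0.08; AND[min(a, b)] → w = 0.08
Weighted average = (0.23·27.6 + 0.08·11.0 + 0.08·29.0) / (0.23 + 0.08 + 0.08)
  = 9.5480 / 0.3900 = 24.482

24.482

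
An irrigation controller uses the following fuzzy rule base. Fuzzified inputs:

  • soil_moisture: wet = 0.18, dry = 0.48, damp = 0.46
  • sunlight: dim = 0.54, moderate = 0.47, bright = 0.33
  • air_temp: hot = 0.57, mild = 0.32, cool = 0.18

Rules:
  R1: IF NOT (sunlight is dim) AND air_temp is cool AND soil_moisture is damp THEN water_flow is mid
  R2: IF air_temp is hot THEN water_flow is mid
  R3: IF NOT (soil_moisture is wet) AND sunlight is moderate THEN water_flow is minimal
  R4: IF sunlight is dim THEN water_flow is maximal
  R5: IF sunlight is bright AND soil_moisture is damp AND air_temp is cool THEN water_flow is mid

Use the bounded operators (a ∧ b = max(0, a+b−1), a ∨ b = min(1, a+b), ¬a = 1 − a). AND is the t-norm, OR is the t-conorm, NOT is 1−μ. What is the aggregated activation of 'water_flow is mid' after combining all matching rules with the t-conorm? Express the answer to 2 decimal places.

R1: ¬dim=1−0.54=0.46, cool=0.18, damp=0.46; AND[max(0, a+b−1)] → w = 0.00
R2: hot=0.57 → w = 0.57
R3: ¬wet=1−0.18=0.82, moderate=0.47; AND[max(0, a+b−1)] → w = 0.29
R4: dim=0.54 → w = 0.54
R5: bright=0.33, damp=0.46, cool=0.18; AND[max(0, a+b−1)] → w = 0.00
Rules with consequent 'mid': {R1, R2, R5} → strengths 0.00, 0.57, 0.00
Aggregate via t-conorm [min(1, a+b)]: 0.57

0.57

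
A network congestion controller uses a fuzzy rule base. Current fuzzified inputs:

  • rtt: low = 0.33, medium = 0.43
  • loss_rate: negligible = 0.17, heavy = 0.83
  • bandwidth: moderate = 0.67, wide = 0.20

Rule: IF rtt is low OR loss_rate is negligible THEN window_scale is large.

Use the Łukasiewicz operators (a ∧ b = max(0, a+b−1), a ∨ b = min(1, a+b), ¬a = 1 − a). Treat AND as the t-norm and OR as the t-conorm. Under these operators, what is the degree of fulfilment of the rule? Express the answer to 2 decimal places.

firing strength: low=0.33, negligible=0.17; OR[min(1, a+b)] → w = 0.50

0.50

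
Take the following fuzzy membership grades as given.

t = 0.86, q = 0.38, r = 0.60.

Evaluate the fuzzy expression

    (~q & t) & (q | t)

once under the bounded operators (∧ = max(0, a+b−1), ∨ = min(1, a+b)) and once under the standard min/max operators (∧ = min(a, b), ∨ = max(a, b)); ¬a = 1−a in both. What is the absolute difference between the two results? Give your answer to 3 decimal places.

0.140

Under bounded:
  ~q = 1 − 0.38 = 0.62
  ~q & t = max(0, a+b−1) on (0.62, 0.86) = 0.48
  q | t = min(1, a+b) on (0.38, 0.86) = 1.00
  (~q & t) & (q | t) = max(0, a+b−1) on (0.48, 1.00) = 0.48
  → value = 0.4800
Under standard min/max:
  ~q = 1 − 0.38 = 0.62
  ~q & t = min(a, b) on (0.62, 0.86) = 0.62
  q | t = max(a, b) on (0.38, 0.86) = 0.86
  (~q & t) & (q | t) = min(a, b) on (0.62, 0.86) = 0.62
  → value = 0.6200
|0.4800 − 0.6200| = 0.140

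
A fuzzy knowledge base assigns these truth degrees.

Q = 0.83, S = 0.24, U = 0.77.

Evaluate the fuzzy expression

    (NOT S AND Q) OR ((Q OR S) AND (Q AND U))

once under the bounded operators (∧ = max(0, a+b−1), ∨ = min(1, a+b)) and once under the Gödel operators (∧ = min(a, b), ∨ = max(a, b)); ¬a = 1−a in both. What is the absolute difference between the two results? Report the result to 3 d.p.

Under bounded:
  NOT S = 1 − 0.24 = 0.76
  NOT S AND Q = max(0, a+b−1) on (0.76, 0.83) = 0.59
  Q OR S = min(1, a+b) on (0.83, 0.24) = 1.00
  Q AND U = max(0, a+b−1) on (0.83, 0.77) = 0.60
  (Q OR S) AND (Q AND U) = max(0, a+b−1) on (1.00, 0.60) = 0.60
  (NOT S AND Q) OR ((Q OR S) AND (Q AND U)) = min(1, a+b) on (0.59, 0.60) = 1.00
  → value = 1.0000
Under Gödel:
  NOT S = 1 − 0.24 = 0.76
  NOT S AND Q = min(a, b) on (0.76, 0.83) = 0.76
  Q OR S = max(a, b) on (0.83, 0.24) = 0.83
  Q AND U = min(a, b) on (0.83, 0.77) = 0.77
  (Q OR S) AND (Q AND U) = min(a, b) on (0.83, 0.77) = 0.77
  (NOT S AND Q) OR ((Q OR S) AND (Q AND U)) = max(a, b) on (0.76, 0.77) = 0.77
  → value = 0.7700
|1.0000 − 0.7700| = 0.230

0.230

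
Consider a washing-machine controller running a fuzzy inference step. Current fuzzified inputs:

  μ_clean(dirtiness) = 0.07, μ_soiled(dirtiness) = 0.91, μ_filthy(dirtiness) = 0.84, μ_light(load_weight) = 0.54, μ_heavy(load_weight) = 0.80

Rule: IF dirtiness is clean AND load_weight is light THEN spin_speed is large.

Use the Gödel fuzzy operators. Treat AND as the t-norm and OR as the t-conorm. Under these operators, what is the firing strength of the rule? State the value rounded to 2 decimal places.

firing strength: clean=0.07, light=0.54; AND[min(a, b)] → w = 0.07

0.07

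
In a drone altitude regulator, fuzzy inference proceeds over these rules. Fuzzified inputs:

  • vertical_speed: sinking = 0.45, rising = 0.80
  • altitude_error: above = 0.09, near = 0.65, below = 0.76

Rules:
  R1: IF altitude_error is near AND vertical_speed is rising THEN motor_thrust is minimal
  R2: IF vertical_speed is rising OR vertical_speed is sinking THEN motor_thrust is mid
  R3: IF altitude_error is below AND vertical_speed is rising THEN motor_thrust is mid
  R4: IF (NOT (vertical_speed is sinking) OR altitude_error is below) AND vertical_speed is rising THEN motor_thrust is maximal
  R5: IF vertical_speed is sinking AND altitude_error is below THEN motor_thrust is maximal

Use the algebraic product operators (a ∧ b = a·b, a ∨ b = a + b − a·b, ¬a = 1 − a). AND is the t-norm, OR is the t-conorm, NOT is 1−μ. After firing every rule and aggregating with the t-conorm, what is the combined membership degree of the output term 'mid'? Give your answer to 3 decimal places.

R1: near=0.65, rising=0.80; AND[a·b] → w = 0.5200
R2: rising=0.80, sinking=0.45; OR[a + b − a·b] → w = 0.8900
R3: below=0.76, rising=0.80; AND[a·b] → w = 0.6080
R4: (¬sinking=1−0.45=0.55 OR below=0.76) = 0.8920; AND[a·b] with rising=0.80 → w = 0.7136
R5: sinking=0.45, below=0.76; AND[a·b] → w = 0.3420
Rules with consequent 'mid': {R2, R3} → strengths 0.8900, 0.6080
Aggregate via t-conorm [a + b − a·b]: 0.9569

0.957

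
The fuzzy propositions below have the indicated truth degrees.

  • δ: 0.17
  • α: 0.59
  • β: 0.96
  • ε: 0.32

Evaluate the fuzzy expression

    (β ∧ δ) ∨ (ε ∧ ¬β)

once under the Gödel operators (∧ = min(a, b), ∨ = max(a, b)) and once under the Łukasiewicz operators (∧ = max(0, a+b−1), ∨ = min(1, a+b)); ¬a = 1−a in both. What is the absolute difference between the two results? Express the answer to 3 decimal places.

0.040

Under Gödel:
  β ∧ δ = min(a, b) on (0.96, 0.17) = 0.17
  ¬β = 1 − 0.96 = 0.04
  ε ∧ ¬β = min(a, b) on (0.32, 0.04) = 0.04
  (β ∧ δ) ∨ (ε ∧ ¬β) = max(a, b) on (0.17, 0.04) = 0.17
  → value = 0.1700
Under Łukasiewicz:
  β ∧ δ = max(0, a+b−1) on (0.96, 0.17) = 0.13
  ¬β = 1 − 0.96 = 0.04
  ε ∧ ¬β = max(0, a+b−1) on (0.32, 0.04) = 0.00
  (β ∧ δ) ∨ (ε ∧ ¬β) = min(1, a+b) on (0.13, 0.00) = 0.13
  → value = 0.1300
|0.1700 − 0.1300| = 0.040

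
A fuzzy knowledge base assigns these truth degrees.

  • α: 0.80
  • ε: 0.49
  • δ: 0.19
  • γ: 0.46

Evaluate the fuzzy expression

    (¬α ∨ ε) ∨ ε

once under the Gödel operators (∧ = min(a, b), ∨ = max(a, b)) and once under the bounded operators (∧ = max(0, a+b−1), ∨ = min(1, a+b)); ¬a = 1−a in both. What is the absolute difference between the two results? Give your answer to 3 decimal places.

0.510

Under Gödel:
  ¬α = 1 − 0.80 = 0.20
  ¬α ∨ ε = max(a, b) on (0.20, 0.49) = 0.49
  (¬α ∨ ε) ∨ ε = max(a, b) on (0.49, 0.49) = 0.49
  → value = 0.4900
Under bounded:
  ¬α = 1 − 0.80 = 0.20
  ¬α ∨ ε = min(1, a+b) on (0.20, 0.49) = 0.69
  (¬α ∨ ε) ∨ ε = min(1, a+b) on (0.69, 0.49) = 1.00
  → value = 1.0000
|0.4900 − 1.0000| = 0.510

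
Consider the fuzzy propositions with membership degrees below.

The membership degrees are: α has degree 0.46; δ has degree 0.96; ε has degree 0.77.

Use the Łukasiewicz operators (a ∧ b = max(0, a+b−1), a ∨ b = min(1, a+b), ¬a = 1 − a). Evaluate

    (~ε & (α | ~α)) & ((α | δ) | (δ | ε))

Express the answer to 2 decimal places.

~ε = 1 − 0.77 = 0.23
~α = 1 − 0.46 = 0.54
α | ~α = min(1, a+b) on (0.46, 0.54) = 1.00
~ε & (α | ~α) = max(0, a+b−1) on (0.23, 1.00) = 0.23
α | δ = min(1, a+b) on (0.46, 0.96) = 1.00
δ | ε = min(1, a+b) on (0.96, 0.77) = 1.00
(α | δ) | (δ | ε) = min(1, a+b) on (1.00, 1.00) = 1.00
(~ε & (α | ~α)) & ((α | δ) | (δ | ε)) = max(0, a+b−1) on (0.23, 1.00) = 0.23

0.23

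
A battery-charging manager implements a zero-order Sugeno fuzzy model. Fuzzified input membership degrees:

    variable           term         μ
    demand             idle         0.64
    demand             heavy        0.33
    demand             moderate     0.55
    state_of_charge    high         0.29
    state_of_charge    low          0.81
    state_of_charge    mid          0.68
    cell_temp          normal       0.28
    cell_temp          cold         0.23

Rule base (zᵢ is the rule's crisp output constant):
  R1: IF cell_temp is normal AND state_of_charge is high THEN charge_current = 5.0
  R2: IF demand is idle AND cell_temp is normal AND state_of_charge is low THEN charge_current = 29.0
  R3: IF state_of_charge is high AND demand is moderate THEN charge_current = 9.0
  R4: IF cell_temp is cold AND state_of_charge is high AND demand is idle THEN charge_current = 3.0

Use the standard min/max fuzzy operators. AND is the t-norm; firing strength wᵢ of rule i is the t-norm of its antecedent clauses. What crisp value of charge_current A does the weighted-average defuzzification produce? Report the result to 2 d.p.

R1 (z=5.0): normal=0.28, high=0.29; AND[min(a, b)] → w = 0.28
R2 (z=29.0): idle=0.64, normal=0.28, low=0.81; AND[min(a, b)] → w = 0.28
R3 (z=9.0): high=0.29, moderate=0.55; AND[min(a, b)] → w = 0.29
R4 (z=3.0): cold=0.23, high=0.29, idle=0.64; AND[min(a, b)] → w = 0.23
Weighted average = (0.28·5.0 + 0.28·29.0 + 0.29·9.0 + 0.23·3.0) / (0.28 + 0.28 + 0.29 + 0.23)
  = 12.8200 / 1.0800 = 11.87

11.87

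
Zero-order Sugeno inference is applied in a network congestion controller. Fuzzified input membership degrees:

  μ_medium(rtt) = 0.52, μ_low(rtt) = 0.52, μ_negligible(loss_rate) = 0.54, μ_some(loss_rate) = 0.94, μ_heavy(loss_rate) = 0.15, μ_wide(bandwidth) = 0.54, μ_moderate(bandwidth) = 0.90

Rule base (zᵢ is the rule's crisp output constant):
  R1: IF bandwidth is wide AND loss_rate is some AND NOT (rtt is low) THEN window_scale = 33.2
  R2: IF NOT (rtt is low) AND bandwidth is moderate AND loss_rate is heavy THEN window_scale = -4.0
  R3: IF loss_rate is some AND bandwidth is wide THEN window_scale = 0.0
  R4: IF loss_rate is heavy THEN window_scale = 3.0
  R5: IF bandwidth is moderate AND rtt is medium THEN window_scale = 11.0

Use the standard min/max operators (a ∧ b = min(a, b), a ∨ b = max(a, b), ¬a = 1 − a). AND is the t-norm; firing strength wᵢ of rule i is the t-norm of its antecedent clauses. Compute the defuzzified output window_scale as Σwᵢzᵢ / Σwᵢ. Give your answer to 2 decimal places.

11.69

R1 (z=33.2): wide=0.54, some=0.94, ¬low=1−0.52=0.48; AND[min(a, b)] → w = 0.48
R2 (z=-4.0): ¬low=1−0.52=0.48, moderate=0.90, heavy=0.15; AND[min(a, b)] → w = 0.15
R3 (z=0.0): some=0.94, wide=0.54; AND[min(a, b)] → w = 0.54
R4 (z=3.0): heavy=0.15 → w = 0.15
R5 (z=11.0): moderate=0.90, medium=0.52; AND[min(a, b)] → w = 0.52
Weighted average = (0.48·33.2 + 0.15·-4.0 + 0.54·0.0 + 0.15·3.0 + 0.52·11.0) / (0.48 + 0.15 + 0.54 + 0.15 + 0.52)
  = 21.5060 / 1.8400 = 11.69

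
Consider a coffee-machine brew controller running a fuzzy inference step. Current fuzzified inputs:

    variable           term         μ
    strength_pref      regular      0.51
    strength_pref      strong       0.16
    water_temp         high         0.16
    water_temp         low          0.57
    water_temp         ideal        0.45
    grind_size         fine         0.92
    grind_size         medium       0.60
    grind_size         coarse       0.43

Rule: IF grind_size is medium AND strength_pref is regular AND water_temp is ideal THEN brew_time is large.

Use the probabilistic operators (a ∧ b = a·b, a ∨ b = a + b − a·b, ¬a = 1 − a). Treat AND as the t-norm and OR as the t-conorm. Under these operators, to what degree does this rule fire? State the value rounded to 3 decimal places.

0.138

firing strength: medium=0.60, regular=0.51, ideal=0.45; AND[a·b] → w = 0.1377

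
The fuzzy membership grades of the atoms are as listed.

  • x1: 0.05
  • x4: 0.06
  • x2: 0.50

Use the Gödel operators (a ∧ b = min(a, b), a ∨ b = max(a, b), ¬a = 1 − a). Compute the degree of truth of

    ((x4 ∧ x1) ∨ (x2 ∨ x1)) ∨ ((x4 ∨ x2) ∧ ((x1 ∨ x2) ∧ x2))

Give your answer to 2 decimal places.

0.50

x4 ∧ x1 = min(a, b) on (0.06, 0.05) = 0.05
x2 ∨ x1 = max(a, b) on (0.50, 0.05) = 0.50
(x4 ∧ x1) ∨ (x2 ∨ x1) = max(a, b) on (0.05, 0.50) = 0.50
x4 ∨ x2 = max(a, b) on (0.06, 0.50) = 0.50
x1 ∨ x2 = max(a, b) on (0.05, 0.50) = 0.50
(x1 ∨ x2) ∧ x2 = min(a, b) on (0.50, 0.50) = 0.50
(x4 ∨ x2) ∧ ((x1 ∨ x2) ∧ x2) = min(a, b) on (0.50, 0.50) = 0.50
((x4 ∧ x1) ∨ (x2 ∨ x1)) ∨ ((x4 ∨ x2) ∧ ((x1 ∨ x2) ∧ x2)) = max(a, b) on (0.50, 0.50) = 0.50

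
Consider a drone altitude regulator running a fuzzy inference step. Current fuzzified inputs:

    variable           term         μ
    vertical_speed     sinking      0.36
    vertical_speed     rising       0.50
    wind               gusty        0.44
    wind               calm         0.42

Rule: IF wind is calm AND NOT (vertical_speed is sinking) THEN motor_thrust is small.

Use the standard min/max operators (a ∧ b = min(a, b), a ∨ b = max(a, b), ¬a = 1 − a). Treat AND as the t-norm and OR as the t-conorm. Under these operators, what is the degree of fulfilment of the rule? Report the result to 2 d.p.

0.42

firing strength: calm=0.42, ¬sinking=1−0.36=0.64; AND[min(a, b)] → w = 0.42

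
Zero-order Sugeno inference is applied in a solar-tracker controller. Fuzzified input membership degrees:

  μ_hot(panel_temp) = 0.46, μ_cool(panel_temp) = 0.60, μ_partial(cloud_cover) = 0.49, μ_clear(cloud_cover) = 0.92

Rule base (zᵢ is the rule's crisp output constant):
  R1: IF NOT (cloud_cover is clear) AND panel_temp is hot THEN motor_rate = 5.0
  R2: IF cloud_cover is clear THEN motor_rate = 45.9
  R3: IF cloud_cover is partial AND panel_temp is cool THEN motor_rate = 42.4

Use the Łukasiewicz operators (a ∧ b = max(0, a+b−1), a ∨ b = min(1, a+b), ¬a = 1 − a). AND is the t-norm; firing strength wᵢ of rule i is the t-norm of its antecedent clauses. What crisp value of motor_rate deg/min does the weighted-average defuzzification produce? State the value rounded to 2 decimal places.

45.59

R1 (z=5.0): ¬clear=1−0.92=0.08, hot=0.46; AND[max(0, a+b−1)] → w = 0.00
R2 (z=45.9): clear=0.92 → w = 0.92
R3 (z=42.4): partial=0.49, cool=0.60; AND[max(0, a+b−1)] → w = 0.09
Weighted average = (0.00·5.0 + 0.92·45.9 + 0.09·42.4) / (0.00 + 0.92 + 0.09)
  = 46.0440 / 1.0100 = 45.59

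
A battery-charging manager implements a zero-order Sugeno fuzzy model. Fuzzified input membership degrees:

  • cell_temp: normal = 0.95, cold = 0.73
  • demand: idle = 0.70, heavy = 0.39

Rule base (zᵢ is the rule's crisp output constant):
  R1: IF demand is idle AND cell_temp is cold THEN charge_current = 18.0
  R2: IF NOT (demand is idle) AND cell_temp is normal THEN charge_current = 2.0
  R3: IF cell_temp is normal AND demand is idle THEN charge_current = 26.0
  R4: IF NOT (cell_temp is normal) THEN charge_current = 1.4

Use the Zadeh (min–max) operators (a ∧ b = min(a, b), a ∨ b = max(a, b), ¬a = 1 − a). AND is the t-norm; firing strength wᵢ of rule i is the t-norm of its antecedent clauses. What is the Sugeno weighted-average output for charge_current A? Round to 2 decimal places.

R1 (z=18.0): idle=0.70, cold=0.73; AND[min(a, b)] → w = 0.70
R2 (z=2.0): ¬idle=1−0.70=0.30, normal=0.95; AND[min(a, b)] → w = 0.30
R3 (z=26.0): normal=0.95, idle=0.70; AND[min(a, b)] → w = 0.70
R4 (z=1.4): ¬normal=1−0.95=0.05 → w = 0.05
Weighted average = (0.70·18.0 + 0.30·2.0 + 0.70·26.0 + 0.05·1.4) / (0.70 + 0.30 + 0.70 + 0.05)
  = 31.4700 / 1.7500 = 17.98

17.98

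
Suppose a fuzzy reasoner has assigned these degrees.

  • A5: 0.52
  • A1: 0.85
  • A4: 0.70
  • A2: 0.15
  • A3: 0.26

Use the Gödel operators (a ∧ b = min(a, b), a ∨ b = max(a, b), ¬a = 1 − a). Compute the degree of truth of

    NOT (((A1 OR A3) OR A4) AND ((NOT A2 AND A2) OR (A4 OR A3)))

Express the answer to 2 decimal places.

A1 OR A3 = max(a, b) on (0.85, 0.26) = 0.85
(A1 OR A3) OR A4 = max(a, b) on (0.85, 0.70) = 0.85
NOT A2 = 1 − 0.15 = 0.85
NOT A2 AND A2 = min(a, b) on (0.85, 0.15) = 0.15
A4 OR A3 = max(a, b) on (0.70, 0.26) = 0.70
(NOT A2 AND A2) OR (A4 OR A3) = max(a, b) on (0.15, 0.70) = 0.70
((A1 OR A3) OR A4) AND ((NOT A2 AND A2) OR (A4 OR A3)) = min(a, b) on (0.85, 0.70) = 0.70
NOT (((A1 OR A3) OR A4) AND ((NOT A2 AND A2) OR (A4 OR A3))) = 1 − 0.70 = 0.30

0.30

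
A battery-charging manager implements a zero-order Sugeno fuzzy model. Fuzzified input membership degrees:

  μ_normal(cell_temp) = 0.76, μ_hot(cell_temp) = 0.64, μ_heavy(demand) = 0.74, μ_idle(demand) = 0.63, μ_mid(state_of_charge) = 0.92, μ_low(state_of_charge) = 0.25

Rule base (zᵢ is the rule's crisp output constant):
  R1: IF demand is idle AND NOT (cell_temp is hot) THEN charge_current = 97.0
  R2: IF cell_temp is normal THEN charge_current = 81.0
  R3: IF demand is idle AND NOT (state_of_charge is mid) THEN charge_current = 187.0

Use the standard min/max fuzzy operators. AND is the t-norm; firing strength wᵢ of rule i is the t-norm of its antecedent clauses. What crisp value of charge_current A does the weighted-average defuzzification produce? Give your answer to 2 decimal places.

R1 (z=97.0): idle=0.63, ¬hot=1−0.64=0.36; AND[min(a, b)] → w = 0.36
R2 (z=81.0): normal=0.76 → w = 0.76
R3 (z=187.0): idle=0.63, ¬mid=1−0.92=0.08; AND[min(a, b)] → w = 0.08
Weighted average = (0.36·97.0 + 0.76·81.0 + 0.08·187.0) / (0.36 + 0.76 + 0.08)
  = 111.4400 / 1.2000 = 92.87

92.87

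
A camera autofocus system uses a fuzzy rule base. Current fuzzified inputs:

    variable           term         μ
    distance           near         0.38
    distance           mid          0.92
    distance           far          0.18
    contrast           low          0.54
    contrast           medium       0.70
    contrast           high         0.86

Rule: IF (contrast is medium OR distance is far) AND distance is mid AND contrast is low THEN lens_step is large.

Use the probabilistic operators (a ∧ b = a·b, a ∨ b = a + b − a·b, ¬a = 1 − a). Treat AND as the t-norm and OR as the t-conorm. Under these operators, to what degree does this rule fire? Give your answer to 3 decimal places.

0.375

firing strength: (medium=0.70 OR far=0.18) = 0.7540; AND[a·b] with mid=0.92, low=0.54 → w = 0.3746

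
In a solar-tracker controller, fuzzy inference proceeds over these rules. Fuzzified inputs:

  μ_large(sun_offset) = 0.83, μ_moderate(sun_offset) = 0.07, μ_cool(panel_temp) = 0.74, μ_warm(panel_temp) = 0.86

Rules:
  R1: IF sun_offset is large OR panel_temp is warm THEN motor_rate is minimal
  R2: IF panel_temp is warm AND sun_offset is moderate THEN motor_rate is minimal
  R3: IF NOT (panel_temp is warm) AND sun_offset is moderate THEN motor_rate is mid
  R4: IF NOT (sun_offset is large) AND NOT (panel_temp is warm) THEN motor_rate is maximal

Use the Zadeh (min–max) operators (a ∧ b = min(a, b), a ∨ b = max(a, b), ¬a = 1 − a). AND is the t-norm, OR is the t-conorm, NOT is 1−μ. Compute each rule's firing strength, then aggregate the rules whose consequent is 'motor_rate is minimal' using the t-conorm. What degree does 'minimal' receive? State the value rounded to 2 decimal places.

R1: large=0.83, warm=0.86; OR[max(a, b)] → w = 0.86
R2: warm=0.86, moderate=0.07; AND[min(a, b)] → w = 0.07
R3: ¬warm=1−0.86=0.14, moderate=0.07; AND[min(a, b)] → w = 0.07
R4: ¬large=1−0.83=0.17, ¬warm=1−0.86=0.14; AND[min(a, b)] → w = 0.14
Rules with consequent 'minimal': {R1, R2} → strengths 0.86, 0.07
Aggregate via t-conorm [max(a, b)]: 0.86

0.86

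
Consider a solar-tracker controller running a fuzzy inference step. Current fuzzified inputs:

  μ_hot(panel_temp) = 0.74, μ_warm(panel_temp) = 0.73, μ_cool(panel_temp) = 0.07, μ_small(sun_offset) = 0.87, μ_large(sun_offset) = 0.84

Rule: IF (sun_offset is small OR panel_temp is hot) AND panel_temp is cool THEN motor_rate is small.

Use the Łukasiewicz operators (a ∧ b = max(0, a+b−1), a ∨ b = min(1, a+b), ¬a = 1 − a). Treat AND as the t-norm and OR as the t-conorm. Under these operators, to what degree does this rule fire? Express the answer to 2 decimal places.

0.07

firing strength: (small=0.87 OR hot=0.74) = 1.00; AND[max(0, a+b−1)] with cool=0.07 → w = 0.07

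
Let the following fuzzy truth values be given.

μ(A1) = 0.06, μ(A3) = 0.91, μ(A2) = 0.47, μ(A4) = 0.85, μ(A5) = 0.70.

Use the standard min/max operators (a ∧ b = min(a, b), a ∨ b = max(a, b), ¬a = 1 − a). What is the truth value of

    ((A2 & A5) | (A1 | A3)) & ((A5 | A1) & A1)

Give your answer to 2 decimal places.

A2 & A5 = min(a, b) on (0.47, 0.70) = 0.47
A1 | A3 = max(a, b) on (0.06, 0.91) = 0.91
(A2 & A5) | (A1 | A3) = max(a, b) on (0.47, 0.91) = 0.91
A5 | A1 = max(a, b) on (0.70, 0.06) = 0.70
(A5 | A1) & A1 = min(a, b) on (0.70, 0.06) = 0.06
((A2 & A5) | (A1 | A3)) & ((A5 | A1) & A1) = min(a, b) on (0.91, 0.06) = 0.06

0.06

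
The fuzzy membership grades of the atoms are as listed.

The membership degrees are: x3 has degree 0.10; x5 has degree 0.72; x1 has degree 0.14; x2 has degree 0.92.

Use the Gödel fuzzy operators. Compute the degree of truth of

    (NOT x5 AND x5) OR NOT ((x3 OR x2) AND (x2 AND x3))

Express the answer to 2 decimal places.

NOT x5 = 1 − 0.72 = 0.28
NOT x5 AND x5 = min(a, b) on (0.28, 0.72) = 0.28
x3 OR x2 = max(a, b) on (0.10, 0.92) = 0.92
x2 AND x3 = min(a, b) on (0.92, 0.10) = 0.10
(x3 OR x2) AND (x2 AND x3) = min(a, b) on (0.92, 0.10) = 0.10
NOT ((x3 OR x2) AND (x2 AND x3)) = 1 − 0.10 = 0.90
(NOT x5 AND x5) OR NOT ((x3 OR x2) AND (x2 AND x3)) = max(a, b) on (0.28, 0.90) = 0.90

0.90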